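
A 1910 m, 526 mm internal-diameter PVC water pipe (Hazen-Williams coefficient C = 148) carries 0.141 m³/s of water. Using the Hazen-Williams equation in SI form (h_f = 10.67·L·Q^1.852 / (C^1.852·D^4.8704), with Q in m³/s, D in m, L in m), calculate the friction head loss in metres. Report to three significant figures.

h_f = 10.67·1910·0.141^1.852 / (148^1.852·0.526^4.8704) = 1.183 m

h_f ≈ 1.18 m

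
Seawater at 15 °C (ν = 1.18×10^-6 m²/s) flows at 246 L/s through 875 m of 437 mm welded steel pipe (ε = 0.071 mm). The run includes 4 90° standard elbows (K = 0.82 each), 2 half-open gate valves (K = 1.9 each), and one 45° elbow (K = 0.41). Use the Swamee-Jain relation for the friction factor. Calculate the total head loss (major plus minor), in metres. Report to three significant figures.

H_L ≈ 5.11 m

V = 4Q/(πD²) = 1.640 m/s; V²/2g = 0.1371 m
Re = 6.07×10^5, ε/D = 1.62×10^-4 → f = 0.01488 (Swamee-Jain)
Major: h_f = f(L/D)·V²/2g = 0.01488·2002·0.1371 = 4.086 m
Minor: ΣK = 7.49; h_m = ΣK·V²/2g = 1.027 m
Total H_L = 4.086 + 1.027 = 5.113 m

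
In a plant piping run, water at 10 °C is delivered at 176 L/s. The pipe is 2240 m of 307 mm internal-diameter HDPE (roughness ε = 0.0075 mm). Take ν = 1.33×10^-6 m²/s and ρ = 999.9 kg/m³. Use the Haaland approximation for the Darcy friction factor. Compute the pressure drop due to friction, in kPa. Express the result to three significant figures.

Δp ≈ 271 kPa

V = 4Q/(πD²) = 4·0.176/(π·0.307²) = 2.378 m/s
Re = VD/ν = 2.378·0.307/1.33×10^-6 = 5.49×10^5 → turbulent
ε/D = 0.0075/307 = 2.44×10^-5
Haaland: f = 0.01316
h_f = f(L/D)V²/(2g) = 0.01316·(2240/0.307)·2.378²/(2·9.81) = 27.66 m
Δp = ρg·h_f = 999.9·9.81·27.66 = 271.3 kPa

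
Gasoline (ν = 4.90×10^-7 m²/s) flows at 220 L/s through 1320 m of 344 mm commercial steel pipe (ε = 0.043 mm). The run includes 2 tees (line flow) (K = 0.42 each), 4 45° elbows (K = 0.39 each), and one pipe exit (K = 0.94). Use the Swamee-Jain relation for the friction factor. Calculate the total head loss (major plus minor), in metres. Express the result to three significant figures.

H_L ≈ 15.7 m

V = 4Q/(πD²) = 2.367 m/s; V²/2g = 0.2856 m
Re = 1.66×10^6, ε/D = 1.25×10^-4 → f = 0.01342 (Swamee-Jain)
Major: h_f = f(L/D)·V²/2g = 0.01342·3837·0.2856 = 14.70 m
Minor: ΣK = 3.34; h_m = ΣK·V²/2g = 0.9538 m
Total H_L = 14.70 + 0.9538 = 15.66 m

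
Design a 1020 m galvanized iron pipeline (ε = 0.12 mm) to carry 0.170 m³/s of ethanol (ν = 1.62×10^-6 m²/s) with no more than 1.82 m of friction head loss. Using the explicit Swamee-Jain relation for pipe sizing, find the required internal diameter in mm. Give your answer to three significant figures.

D ≈ 475 mm

Swamee-Jain (Type III): D = 0.66·[ε^1.25·(LQ²/(gh_f))^4.75 + ν·Q^9.4·(L/(gh_f))^5.2]^0.04
LQ²/(gh_f) = 1.651; L/(gh_f) = 57.13
Term 1 = ε^1.25·(…)^4.75 = 1.36×10^-4; Term 2 = ν·Q^9.4·(…)^5.2 = 1.29×10^-4
D = 0.66·(1.36×10^-4 + 1.29×10^-4)^0.04 = 0.4748 m = 475 mm
Check: V = 0.960 m/s, Re = 2.81×10^5, f = 0.01683, h_f = 1.70 m ≈ 1.82 m ✓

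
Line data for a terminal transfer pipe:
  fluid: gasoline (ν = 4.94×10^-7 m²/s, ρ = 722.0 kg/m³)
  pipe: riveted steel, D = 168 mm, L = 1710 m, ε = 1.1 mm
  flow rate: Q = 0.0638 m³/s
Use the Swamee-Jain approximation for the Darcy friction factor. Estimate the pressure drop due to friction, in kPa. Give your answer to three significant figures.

Δp ≈ 1010 kPa

V = 4Q/(πD²) = 4·0.0638/(π·0.168²) = 2.878 m/s
Re = VD/ν = 2.878·0.168/4.94×10^-7 = 9.79×10^5 → turbulent
ε/D = 1.1/168 = 0.00655
Swamee-Jain: f = 0.03314
h_f = f(L/D)V²/(2g) = 0.03314·(1710/0.168)·2.878²/(2·9.81) = 142.4 m
Δp = ρg·h_f = 722.0·9.81·142.4 = 1009 kPa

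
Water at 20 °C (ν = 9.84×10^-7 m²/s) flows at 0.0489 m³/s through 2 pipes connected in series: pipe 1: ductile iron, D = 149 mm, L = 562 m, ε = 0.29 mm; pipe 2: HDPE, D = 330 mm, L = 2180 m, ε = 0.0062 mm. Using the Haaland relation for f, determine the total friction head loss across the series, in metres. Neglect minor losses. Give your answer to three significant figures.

H ≈ 37.5 m

Pipe 1: V = 2.804 m/s, Re = 4.25×10^5, ε/D = 0.00195, f = 0.02368, h_1 = f(L/D)V²/2g = 35.81 m
Pipe 2: V = 0.5717 m/s, Re = 1.92×10^5, ε/D = 1.88×10^-5, f = 0.01574, h_2 = f(L/D)V²/2g = 1.732 m
Series → Q common, losses add: H = Σh = 37.54 m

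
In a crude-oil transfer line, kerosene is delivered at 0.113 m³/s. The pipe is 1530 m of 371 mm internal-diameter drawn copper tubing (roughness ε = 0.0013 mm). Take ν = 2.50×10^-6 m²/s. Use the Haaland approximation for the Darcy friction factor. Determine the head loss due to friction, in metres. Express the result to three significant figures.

h_f ≈ 3.75 m

V = 4Q/(πD²) = 4·0.113/(π·0.371²) = 1.045 m/s
Re = VD/ν = 1.045·0.371/2.50×10^-6 = 1.55×10^5 → turbulent
ε/D = 0.0013/371 = 3.50×10^-6
Haaland: f = 0.01631
h_f = f(L/D)V²/(2g) = 0.01631·(1530/0.371)·1.045²/(2·9.81) = 3.746 m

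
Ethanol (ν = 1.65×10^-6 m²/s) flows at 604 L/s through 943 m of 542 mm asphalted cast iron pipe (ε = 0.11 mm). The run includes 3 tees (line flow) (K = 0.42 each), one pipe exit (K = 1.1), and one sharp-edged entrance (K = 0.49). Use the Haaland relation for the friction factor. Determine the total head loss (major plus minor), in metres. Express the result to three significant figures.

H_L ≈ 9.96 m

V = 4Q/(πD²) = 2.618 m/s; V²/2g = 0.3493 m
Re = 8.60×10^5, ε/D = 2.03×10^-4 → f = 0.01475 (Haaland)
Major: h_f = f(L/D)·V²/2g = 0.01475·1740·0.3493 = 8.965 m
Minor: ΣK = 2.85; h_m = ΣK·V²/2g = 0.9955 m
Total H_L = 8.965 + 0.9955 = 9.961 m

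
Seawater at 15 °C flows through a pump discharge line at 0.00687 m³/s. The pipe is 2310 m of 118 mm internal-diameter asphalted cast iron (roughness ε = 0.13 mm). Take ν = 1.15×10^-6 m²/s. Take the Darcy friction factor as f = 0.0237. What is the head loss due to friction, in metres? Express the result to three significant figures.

h_f ≈ 9.33 m

V = 4Q/(πD²) = 4·0.00687/(π·0.118²) = 0.6282 m/s
h_f = f(L/D)V²/(2g) = 0.02370·(2310/0.118)·0.6282²/(2·9.81) = 9.332 m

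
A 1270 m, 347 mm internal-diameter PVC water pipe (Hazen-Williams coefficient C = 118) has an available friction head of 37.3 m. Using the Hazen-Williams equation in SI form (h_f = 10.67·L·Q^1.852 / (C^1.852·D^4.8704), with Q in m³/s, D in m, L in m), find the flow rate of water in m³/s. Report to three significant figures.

Q ≈ 0.302 m³/s

Rearranging: Q = [h_f·C^1.852·D^4.8704 / (10.67·L)]^(1/1.852)
Q = [37.3·118^1.852·0.347^4.8704 / (10.67·1270)]^0.540 = 0.3024 m³/s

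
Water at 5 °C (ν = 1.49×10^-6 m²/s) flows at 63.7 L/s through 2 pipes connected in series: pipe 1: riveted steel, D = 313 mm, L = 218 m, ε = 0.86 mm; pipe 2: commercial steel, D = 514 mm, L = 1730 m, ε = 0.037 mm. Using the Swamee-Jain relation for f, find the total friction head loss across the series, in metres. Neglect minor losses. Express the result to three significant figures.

Pipe 1: V = 0.8279 m/s, Re = 1.74×10^5, ε/D = 0.00275, f = 0.02654, h_1 = f(L/D)V²/2g = 0.6457 m
Pipe 2: V = 0.3070 m/s, Re = 1.06×10^5, ε/D = 7.20×10^-5, f = 0.01809, h_2 = f(L/D)V²/2g = 0.2925 m
Series → Q common, losses add: H = Σh = 0.9383 m

H ≈ 0.938 m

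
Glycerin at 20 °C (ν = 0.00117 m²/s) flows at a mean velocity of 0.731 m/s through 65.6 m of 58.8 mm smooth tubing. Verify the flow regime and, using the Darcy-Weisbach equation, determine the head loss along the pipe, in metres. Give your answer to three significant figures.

h_f ≈ 52.9 m

Re = VD/ν = 0.731·0.05880/0.00117 = 36.7 → laminar (Re < 2300)
f = 64/Re = 1.742
h_f = f(L/D)V²/(2g) = 1.742·(65.6/0.05880)·0.731²/(2·9.81) = 52.93 m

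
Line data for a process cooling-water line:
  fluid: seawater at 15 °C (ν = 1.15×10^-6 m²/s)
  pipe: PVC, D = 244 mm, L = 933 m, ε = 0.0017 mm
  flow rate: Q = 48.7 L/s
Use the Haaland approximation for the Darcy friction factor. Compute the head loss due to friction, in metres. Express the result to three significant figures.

V = 4Q/(πD²) = 4·0.0487/(π·0.244²) = 1.042 m/s
Re = VD/ν = 1.042·0.244/1.15×10^-6 = 2.21×10^5 → turbulent
ε/D = 0.0017/244 = 6.97×10^-6
Haaland: f = 0.01525
h_f = f(L/D)V²/(2g) = 0.01525·(933/0.244)·1.042²/(2·9.81) = 3.223 m

h_f ≈ 3.22 m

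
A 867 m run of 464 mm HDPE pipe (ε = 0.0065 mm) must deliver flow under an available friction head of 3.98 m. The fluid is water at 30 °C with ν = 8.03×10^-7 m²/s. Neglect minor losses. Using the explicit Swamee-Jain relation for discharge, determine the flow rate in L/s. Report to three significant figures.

Q ≈ 318 L/s

Swamee-Jain (Type II): Q = -0.965·√(gD⁵h_f/L)·ln[ε/(3.7D) + √(3.17ν²L/(gD³h_f))]
√(gD⁵h_f/L) = √(9.81·0.464⁵·3.98/867) = 0.03112
ε/(3.7D) = 3.79×10^-6; √(3.17ν²L/(gD³h_f)) = 2.13×10^-5
Q = -0.965·0.03112·ln(2.510×10^-5) = 0.3181 m³/s
Check: V = 1.88 m/s, Re = 1.09×10^6, f = 0.01180, h_f = 3.98 m ≈ 3.98 m ✓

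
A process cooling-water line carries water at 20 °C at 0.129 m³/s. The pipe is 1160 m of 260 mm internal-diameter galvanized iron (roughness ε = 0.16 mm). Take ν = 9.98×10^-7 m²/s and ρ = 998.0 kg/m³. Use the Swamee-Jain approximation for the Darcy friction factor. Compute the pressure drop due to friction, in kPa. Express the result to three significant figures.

Δp ≈ 240 kPa

V = 4Q/(πD²) = 4·0.129/(π·0.260²) = 2.430 m/s
Re = VD/ν = 2.430·0.260/9.98×10^-7 = 6.33×10^5 → turbulent
ε/D = 0.16/260 = 6.15×10^-4
Swamee-Jain: f = 0.01829
h_f = f(L/D)V²/(2g) = 0.01829·(1160/0.260)·2.430²/(2·9.81) = 24.55 m
Δp = ρg·h_f = 998.0·9.81·24.55 = 240.4 kPa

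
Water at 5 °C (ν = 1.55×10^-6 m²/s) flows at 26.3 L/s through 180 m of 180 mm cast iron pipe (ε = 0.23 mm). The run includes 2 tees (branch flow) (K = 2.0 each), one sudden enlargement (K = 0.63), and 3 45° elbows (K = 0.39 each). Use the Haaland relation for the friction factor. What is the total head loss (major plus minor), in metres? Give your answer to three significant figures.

V = 4Q/(πD²) = 1.034 m/s; V²/2g = 0.05444 m
Re = 1.20×10^5, ε/D = 0.00128 → f = 0.02259 (Haaland)
Major: h_f = f(L/D)·V²/2g = 0.02259·1000·0.05444 = 1.230 m
Minor: ΣK = 5.80; h_m = ΣK·V²/2g = 0.3158 m
Total H_L = 1.230 + 0.3158 = 1.546 m

H_L ≈ 1.55 m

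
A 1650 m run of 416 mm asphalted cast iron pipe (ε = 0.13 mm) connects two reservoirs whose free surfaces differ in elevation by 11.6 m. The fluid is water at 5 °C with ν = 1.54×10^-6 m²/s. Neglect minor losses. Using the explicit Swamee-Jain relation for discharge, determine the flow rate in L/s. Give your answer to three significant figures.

Swamee-Jain (Type II): Q = -0.965·√(gD⁵h_f/L)·ln[ε/(3.7D) + √(3.17ν²L/(gD³h_f))]
√(gD⁵h_f/L) = √(9.81·0.416⁵·11.6/1650) = 0.02931
ε/(3.7D) = 8.45×10^-5; √(3.17ν²L/(gD³h_f)) = 3.89×10^-5
Q = -0.965·0.02931·ln(1.234×10^-4) = 0.2546 m³/s
Check: V = 1.87 m/s, Re = 5.06×10^5, f = 0.01646, h_f = 11.7 m ≈ 11.6 m ✓

Q ≈ 255 L/s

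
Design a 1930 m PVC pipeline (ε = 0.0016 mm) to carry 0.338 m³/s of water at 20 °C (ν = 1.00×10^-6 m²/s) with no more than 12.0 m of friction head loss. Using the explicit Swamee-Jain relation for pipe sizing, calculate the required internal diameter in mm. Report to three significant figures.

D ≈ 452 mm

Swamee-Jain (Type III): D = 0.66·[ε^1.25·(LQ²/(gh_f))^4.75 + ν·Q^9.4·(L/(gh_f))^5.2]^0.04
LQ²/(gh_f) = 1.873; L/(gh_f) = 16.39
Term 1 = ε^1.25·(…)^4.75 = 1.12×10^-6; Term 2 = ν·Q^9.4·(…)^5.2 = 7.73×10^-5
D = 0.66·(1.12×10^-6 + 7.73×10^-5)^0.04 = 0.4522 m = 452 mm
Check: V = 2.10 m/s, Re = 9.52×10^5, f = 0.01179, h_f = 11.4 m ≈ 12.0 m ✓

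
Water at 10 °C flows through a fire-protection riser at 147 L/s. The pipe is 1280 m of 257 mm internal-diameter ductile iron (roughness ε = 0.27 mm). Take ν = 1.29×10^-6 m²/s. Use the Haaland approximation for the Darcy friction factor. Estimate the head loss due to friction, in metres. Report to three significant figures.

V = 4Q/(πD²) = 4·0.147/(π·0.257²) = 2.834 m/s
Re = VD/ν = 2.834·0.257/1.29×10^-6 = 5.65×10^5 → turbulent
ε/D = 0.27/257 = 0.00105
Haaland: f = 0.02036
h_f = f(L/D)V²/(2g) = 0.02036·(1280/0.257)·2.834²/(2·9.81) = 41.51 m

h_f ≈ 41.5 m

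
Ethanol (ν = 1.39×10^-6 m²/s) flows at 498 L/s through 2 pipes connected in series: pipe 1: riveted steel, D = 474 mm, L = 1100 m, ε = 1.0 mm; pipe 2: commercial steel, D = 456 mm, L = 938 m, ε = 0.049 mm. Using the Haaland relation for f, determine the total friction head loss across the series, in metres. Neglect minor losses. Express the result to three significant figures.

H ≈ 35.7 m

Pipe 1: V = 2.822 m/s, Re = 9.62×10^5, ε/D = 0.00211, f = 0.02397, h_1 = f(L/D)V²/2g = 22.58 m
Pipe 2: V = 3.049 m/s, Re = 1.00×10^6, ε/D = 1.07×10^-4, f = 0.01343, h_2 = f(L/D)V²/2g = 13.10 m
Series → Q common, losses add: H = Σh = 35.68 m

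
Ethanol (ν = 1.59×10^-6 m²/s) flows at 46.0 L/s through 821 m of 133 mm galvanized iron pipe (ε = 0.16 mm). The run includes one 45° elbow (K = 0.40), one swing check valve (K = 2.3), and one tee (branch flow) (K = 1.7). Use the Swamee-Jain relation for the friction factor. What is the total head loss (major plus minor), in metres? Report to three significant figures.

V = 4Q/(πD²) = 3.311 m/s; V²/2g = 0.5588 m
Re = 2.77×10^5, ε/D = 0.00120 → f = 0.02162 (Swamee-Jain)
Major: h_f = f(L/D)·V²/2g = 0.02162·6173·0.5588 = 74.57 m
Minor: ΣK = 4.40; h_m = ΣK·V²/2g = 2.459 m
Total H_L = 74.57 + 2.459 = 77.03 m

H_L ≈ 77.0 m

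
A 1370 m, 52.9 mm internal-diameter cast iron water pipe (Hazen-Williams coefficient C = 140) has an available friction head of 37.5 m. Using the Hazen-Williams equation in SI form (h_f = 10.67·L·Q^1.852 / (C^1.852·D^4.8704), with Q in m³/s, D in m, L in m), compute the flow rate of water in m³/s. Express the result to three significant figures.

Rearranging: Q = [h_f·C^1.852·D^4.8704 / (10.67·L)]^(1/1.852)
Q = [37.5·140^1.852·0.0529^4.8704 / (10.67·1370)]^0.540 = 0.002455 m³/s

Q ≈ 0.00246 m³/s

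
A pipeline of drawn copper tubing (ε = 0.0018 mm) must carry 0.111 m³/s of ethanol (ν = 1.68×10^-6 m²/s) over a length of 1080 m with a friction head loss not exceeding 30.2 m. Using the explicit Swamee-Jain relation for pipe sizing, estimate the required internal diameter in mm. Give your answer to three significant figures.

Swamee-Jain (Type III): D = 0.66·[ε^1.25·(LQ²/(gh_f))^4.75 + ν·Q^9.4·(L/(gh_f))^5.2]^0.04
LQ²/(gh_f) = 0.04492; L/(gh_f) = 3.645
Term 1 = ε^1.25·(…)^4.75 = 2.62×10^-14; Term 2 = ν·Q^9.4·(…)^5.2 = 1.49×10^-12
D = 0.66·(2.62×10^-14 + 1.49×10^-12)^0.04 = 0.2222 m = 222 mm
Check: V = 2.86 m/s, Re = 3.79×10^5, f = 0.01388, h_f = 28.2 m ≈ 30.2 m ✓

D ≈ 222 mm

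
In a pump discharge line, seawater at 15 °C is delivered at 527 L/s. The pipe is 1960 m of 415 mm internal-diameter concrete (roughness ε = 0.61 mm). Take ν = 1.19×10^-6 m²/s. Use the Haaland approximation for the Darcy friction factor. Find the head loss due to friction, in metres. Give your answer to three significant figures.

h_f ≈ 79.7 m

V = 4Q/(πD²) = 4·0.527/(π·0.415²) = 3.896 m/s
Re = VD/ν = 3.896·0.415/1.19×10^-6 = 1.36×10^6 → turbulent
ε/D = 0.61/415 = 0.00147
Haaland: f = 0.02181
h_f = f(L/D)V²/(2g) = 0.02181·(1960/0.415)·3.896²/(2·9.81) = 79.68 m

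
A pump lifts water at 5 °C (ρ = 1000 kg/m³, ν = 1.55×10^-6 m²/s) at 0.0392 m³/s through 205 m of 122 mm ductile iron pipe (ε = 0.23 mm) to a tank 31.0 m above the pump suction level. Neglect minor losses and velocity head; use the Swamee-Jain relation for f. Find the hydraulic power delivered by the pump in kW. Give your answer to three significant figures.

V = 4Q/(πD²) = 3.353 m/s; Re = 2.64×10^5; ε/D = 0.00189; f = 0.02392
h_f = f(L/D)V²/2g = 23.04 m
Total head H = z + h_f = 31.0 + 23.04 = 54.04 m
P_hyd = ρgQH = 1000·9.81·0.0392·54.04 = 20.78 kW

P_hyd ≈ 20.8 kW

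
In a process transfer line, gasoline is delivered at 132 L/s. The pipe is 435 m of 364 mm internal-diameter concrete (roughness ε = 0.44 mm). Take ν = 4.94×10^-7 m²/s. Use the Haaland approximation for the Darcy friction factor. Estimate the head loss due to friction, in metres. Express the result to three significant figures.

V = 4Q/(πD²) = 4·0.132/(π·0.364²) = 1.268 m/s
Re = VD/ν = 1.268·0.364/4.94×10^-7 = 9.35×10^5 → turbulent
ε/D = 0.44/364 = 0.00121
Haaland: f = 0.02086
h_f = f(L/D)V²/(2g) = 0.02086·(435/0.364)·1.268²/(2·9.81) = 2.045 m

h_f ≈ 2.04 m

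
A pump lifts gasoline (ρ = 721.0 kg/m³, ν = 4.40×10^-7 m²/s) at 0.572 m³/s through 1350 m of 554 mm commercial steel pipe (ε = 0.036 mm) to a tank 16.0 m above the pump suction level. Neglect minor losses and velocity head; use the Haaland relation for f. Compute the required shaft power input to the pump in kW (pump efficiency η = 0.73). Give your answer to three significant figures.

V = 4Q/(πD²) = 2.373 m/s; Re = 2.99×10^6; ε/D = 6.50×10^-5; f = 0.01177
h_f = f(L/D)V²/2g = 8.232 m
Total head H = z + h_f = 16.0 + 8.232 = 24.23 m
P_hyd = ρgQH = 721.0·9.81·0.572·24.23 = 98.04 kW
P_shaft = P_hyd/η = 98.04/0.73 = 134.3 kW

P_shaft ≈ 134 kW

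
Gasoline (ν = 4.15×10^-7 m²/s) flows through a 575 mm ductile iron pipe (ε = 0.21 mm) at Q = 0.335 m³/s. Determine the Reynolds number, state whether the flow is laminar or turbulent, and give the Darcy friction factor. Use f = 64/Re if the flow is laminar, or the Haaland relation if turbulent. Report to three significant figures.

Re ≈ 1.79×10^6; turbulent; f ≈ 0.0159

V = 4Q/(πD²) = 1.290 m/s
Re = VD/ν = 1.290·0.575/4.15×10^-7 = 1.79×10^6
Re > 4000 → turbulent; ε/D = 3.65×10^-4
Haaland: f = 0.01593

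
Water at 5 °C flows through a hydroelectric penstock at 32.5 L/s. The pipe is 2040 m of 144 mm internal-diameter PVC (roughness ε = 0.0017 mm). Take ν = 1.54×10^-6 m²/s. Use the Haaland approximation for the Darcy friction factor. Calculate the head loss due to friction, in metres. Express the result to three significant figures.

h_f ≈ 45.4 m

V = 4Q/(πD²) = 4·0.0325/(π·0.144²) = 1.996 m/s
Re = VD/ν = 1.996·0.144/1.54×10^-6 = 1.87×10^5 → turbulent
ε/D = 0.0017/144 = 1.18×10^-5
Haaland: f = 0.01578
h_f = f(L/D)V²/(2g) = 0.01578·(2040/0.144)·1.996²/(2·9.81) = 45.37 m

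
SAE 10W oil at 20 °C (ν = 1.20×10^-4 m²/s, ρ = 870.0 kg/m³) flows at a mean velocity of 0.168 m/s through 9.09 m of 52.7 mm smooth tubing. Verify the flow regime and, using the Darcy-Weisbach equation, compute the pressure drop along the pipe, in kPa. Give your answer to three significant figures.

Re = VD/ν = 0.168·0.05270/1.20×10^-4 = 73.8 → laminar (Re < 2300)
f = 64/Re = 0.8674
h_f = f(L/D)V²/(2g) = 0.8674·(9.09/0.05270)·0.168²/(2·9.81) = 0.2152 m
Δp = ρg·h_f = 870.0·9.81·0.2152 = 1.837 kPa

Δp ≈ 1.84 kPa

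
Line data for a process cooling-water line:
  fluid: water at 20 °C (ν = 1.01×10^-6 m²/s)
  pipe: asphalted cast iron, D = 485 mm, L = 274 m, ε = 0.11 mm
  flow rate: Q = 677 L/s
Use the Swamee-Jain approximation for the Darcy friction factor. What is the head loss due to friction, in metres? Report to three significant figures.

h_f ≈ 5.68 m

V = 4Q/(πD²) = 4·0.677/(π·0.485²) = 3.665 m/s
Re = VD/ν = 3.665·0.485/1.01×10^-6 = 1.76×10^6 → turbulent
ε/D = 0.11/485 = 2.27×10^-4
Swamee-Jain: f = 0.01469
h_f = f(L/D)V²/(2g) = 0.01469·(274/0.485)·3.665²/(2·9.81) = 5.682 m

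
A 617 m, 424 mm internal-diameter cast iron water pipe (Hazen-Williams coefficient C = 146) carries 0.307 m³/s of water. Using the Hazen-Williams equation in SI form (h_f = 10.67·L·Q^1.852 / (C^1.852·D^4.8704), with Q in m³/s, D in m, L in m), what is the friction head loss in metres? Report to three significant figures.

h_f = 10.67·617·0.307^1.852 / (146^1.852·0.424^4.8704) = 4.733 m

h_f ≈ 4.73 m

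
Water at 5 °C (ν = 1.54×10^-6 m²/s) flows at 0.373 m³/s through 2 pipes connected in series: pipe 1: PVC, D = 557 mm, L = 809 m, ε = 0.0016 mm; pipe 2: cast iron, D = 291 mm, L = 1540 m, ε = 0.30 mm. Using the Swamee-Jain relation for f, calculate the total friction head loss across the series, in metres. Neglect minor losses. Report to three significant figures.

H ≈ 173 m

Pipe 1: V = 1.531 m/s, Re = 5.54×10^5, ε/D = 2.87×10^-6, f = 0.01290, h_1 = f(L/D)V²/2g = 2.239 m
Pipe 2: V = 5.608 m/s, Re = 1.06×10^6, ε/D = 0.00103, f = 0.02015, h_2 = f(L/D)V²/2g = 170.9 m
Series → Q common, losses add: H = Σh = 173.2 m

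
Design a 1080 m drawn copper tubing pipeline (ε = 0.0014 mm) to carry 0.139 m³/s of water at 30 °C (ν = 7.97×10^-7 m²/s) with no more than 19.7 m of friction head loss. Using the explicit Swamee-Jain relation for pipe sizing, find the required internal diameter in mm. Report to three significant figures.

D ≈ 257 mm

Swamee-Jain (Type III): D = 0.66·[ε^1.25·(LQ²/(gh_f))^4.75 + ν·Q^9.4·(L/(gh_f))^5.2]^0.04
LQ²/(gh_f) = 0.1080; L/(gh_f) = 5.588
Term 1 = ε^1.25·(…)^4.75 = 1.23×10^-12; Term 2 = ν·Q^9.4·(…)^5.2 = 5.39×10^-11
D = 0.66·(1.23×10^-12 + 5.39×10^-11)^0.04 = 0.2566 m = 257 mm
Check: V = 2.69 m/s, Re = 8.65×10^5, f = 0.01202, h_f = 18.6 m ≈ 19.7 m ✓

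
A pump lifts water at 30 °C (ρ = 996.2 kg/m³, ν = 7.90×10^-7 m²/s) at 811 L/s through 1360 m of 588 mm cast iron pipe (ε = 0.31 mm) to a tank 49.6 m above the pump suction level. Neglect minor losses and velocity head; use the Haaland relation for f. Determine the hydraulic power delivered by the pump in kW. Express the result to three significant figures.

P_hyd ≈ 536 kW

V = 4Q/(πD²) = 2.987 m/s; Re = 2.22×10^6; ε/D = 5.27×10^-4; f = 0.01713
h_f = f(L/D)V²/2g = 18.01 m
Total head H = z + h_f = 49.6 + 18.01 = 67.61 m
P_hyd = ρgQH = 996.2·9.81·0.811·67.61 = 535.9 kW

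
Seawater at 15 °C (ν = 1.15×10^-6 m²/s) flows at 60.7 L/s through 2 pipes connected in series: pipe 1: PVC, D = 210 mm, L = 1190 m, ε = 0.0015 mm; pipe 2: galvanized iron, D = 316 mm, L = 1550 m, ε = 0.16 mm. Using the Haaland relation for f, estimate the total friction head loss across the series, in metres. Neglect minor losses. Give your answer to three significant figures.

Pipe 1: V = 1.753 m/s, Re = 3.20×10^5, ε/D = 7.14×10^-6, f = 0.01423, h_1 = f(L/D)V²/2g = 12.62 m
Pipe 2: V = 0.7740 m/s, Re = 2.13×10^5, ε/D = 5.06×10^-4, f = 0.01857, h_2 = f(L/D)V²/2g = 2.782 m
Series → Q common, losses add: H = Σh = 15.40 m

H ≈ 15.4 m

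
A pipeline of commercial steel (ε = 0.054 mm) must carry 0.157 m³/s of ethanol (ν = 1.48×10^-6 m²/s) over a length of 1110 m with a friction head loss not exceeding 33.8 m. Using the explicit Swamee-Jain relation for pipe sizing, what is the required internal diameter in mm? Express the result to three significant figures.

Swamee-Jain (Type III): D = 0.66·[ε^1.25·(LQ²/(gh_f))^4.75 + ν·Q^9.4·(L/(gh_f))^5.2]^0.04
LQ²/(gh_f) = 0.08252; L/(gh_f) = 3.348
Term 1 = ε^1.25·(…)^4.75 = 3.30×10^-11; Term 2 = ν·Q^9.4·(…)^5.2 = 2.19×10^-11
D = 0.66·(3.30×10^-11 + 2.19×10^-11)^0.04 = 0.2565 m = 257 mm
Check: V = 3.04 m/s, Re = 5.27×10^5, f = 0.01554, h_f = 31.6 m ≈ 33.8 m ✓

D ≈ 257 mm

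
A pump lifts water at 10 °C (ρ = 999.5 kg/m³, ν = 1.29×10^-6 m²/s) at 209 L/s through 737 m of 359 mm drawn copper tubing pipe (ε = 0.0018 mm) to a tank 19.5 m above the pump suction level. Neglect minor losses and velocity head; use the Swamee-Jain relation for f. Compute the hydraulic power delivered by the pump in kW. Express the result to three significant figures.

V = 4Q/(πD²) = 2.065 m/s; Re = 5.75×10^5; ε/D = 5.01×10^-6; f = 0.01286
h_f = f(L/D)V²/2g = 5.736 m
Total head H = z + h_f = 19.5 + 5.736 = 25.24 m
P_hyd = ρgQH = 999.5·9.81·0.209·25.24 = 51.72 kW

P_hyd ≈ 51.7 kW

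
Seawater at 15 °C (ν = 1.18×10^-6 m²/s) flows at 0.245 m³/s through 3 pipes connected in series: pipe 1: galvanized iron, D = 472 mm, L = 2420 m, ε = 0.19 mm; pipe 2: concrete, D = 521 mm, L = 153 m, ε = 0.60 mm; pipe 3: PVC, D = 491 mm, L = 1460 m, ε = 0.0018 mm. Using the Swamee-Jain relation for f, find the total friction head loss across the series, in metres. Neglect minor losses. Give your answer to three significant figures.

Pipe 1: V = 1.400 m/s, Re = 5.60×10^5, ε/D = 4.03×10^-4, f = 0.01703, h_1 = f(L/D)V²/2g = 8.724 m
Pipe 2: V = 1.149 m/s, Re = 5.07×10^5, ε/D = 0.00115, f = 0.02098, h_2 = f(L/D)V²/2g = 0.4148 m
Pipe 3: V = 1.294 m/s, Re = 5.38×10^5, ε/D = 3.67×10^-6, f = 0.01298, h_3 = f(L/D)V²/2g = 3.294 m
Series → Q common, losses add: H = Σh = 12.43 m

H ≈ 12.4 m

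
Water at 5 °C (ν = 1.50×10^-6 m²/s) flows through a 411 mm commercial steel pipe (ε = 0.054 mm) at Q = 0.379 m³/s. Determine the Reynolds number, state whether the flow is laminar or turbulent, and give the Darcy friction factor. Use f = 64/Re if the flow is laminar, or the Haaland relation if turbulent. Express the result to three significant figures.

V = 4Q/(πD²) = 2.857 m/s
Re = VD/ν = 2.857·0.411/1.50×10^-6 = 7.83×10^5
Re > 4000 → turbulent; ε/D = 1.31×10^-4
Haaland: f = 0.01402

Re ≈ 7.83×10^5; turbulent; f ≈ 0.0140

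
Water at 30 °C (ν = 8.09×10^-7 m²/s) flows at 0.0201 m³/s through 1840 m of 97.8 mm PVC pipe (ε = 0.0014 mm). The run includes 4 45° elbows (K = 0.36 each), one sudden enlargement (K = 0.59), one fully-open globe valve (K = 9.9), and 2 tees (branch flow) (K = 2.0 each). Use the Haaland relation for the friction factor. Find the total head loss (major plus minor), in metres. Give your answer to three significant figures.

V = 4Q/(πD²) = 2.676 m/s; V²/2g = 0.3649 m
Re = 3.23×10^5, ε/D = 1.43×10^-5 → f = 0.01427 (Haaland)
Major: h_f = f(L/D)·V²/2g = 0.01427·18814·0.3649 = 97.93 m
Minor: ΣK = 15.9; h_m = ΣK·V²/2g = 5.813 m
Total H_L = 97.93 + 5.813 = 103.7 m

H_L ≈ 104 m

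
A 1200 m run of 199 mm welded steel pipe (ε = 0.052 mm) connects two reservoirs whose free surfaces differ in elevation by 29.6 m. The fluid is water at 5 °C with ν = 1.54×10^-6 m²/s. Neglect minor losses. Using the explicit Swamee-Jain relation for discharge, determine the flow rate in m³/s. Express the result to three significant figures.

Swamee-Jain (Type II): Q = -0.965·√(gD⁵h_f/L)·ln[ε/(3.7D) + √(3.17ν²L/(gD³h_f))]
√(gD⁵h_f/L) = √(9.81·0.199⁵·29.6/1200) = 0.008690
ε/(3.7D) = 7.06×10^-5; √(3.17ν²L/(gD³h_f)) = 6.28×10^-5
Q = -0.965·0.008690·ln(1.334×10^-4) = 0.07482 m³/s
Check: V = 2.41 m/s, Re = 3.11×10^5, f = 0.01672, h_f = 29.7 m ≈ 29.6 m ✓

Q ≈ 0.0748 m³/s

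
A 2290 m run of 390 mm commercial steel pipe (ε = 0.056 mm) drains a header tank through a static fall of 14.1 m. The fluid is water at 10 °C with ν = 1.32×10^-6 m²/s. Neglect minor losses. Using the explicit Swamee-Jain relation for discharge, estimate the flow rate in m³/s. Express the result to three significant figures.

Swamee-Jain (Type II): Q = -0.965·√(gD⁵h_f/L)·ln[ε/(3.7D) + √(3.17ν²L/(gD³h_f))]
√(gD⁵h_f/L) = √(9.81·0.390⁵·14.1/2290) = 0.02334
ε/(3.7D) = 3.88×10^-5; √(3.17ν²L/(gD³h_f)) = 3.93×10^-5
Q = -0.965·0.02334·ln(7.807×10^-5) = 0.2131 m³/s
Check: V = 1.78 m/s, Re = 5.27×10^5, f = 0.01487, h_f = 14.2 m ≈ 14.1 m ✓

Q ≈ 0.213 m³/s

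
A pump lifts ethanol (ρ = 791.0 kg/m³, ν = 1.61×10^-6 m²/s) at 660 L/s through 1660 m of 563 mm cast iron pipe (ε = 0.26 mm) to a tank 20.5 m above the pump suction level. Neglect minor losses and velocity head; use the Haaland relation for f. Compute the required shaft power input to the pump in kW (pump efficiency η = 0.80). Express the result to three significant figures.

V = 4Q/(πD²) = 2.651 m/s; Re = 9.27×10^5; ε/D = 4.62×10^-4; f = 0.01694
h_f = f(L/D)V²/2g = 17.89 m
Total head H = z + h_f = 20.5 + 17.89 = 38.39 m
P_hyd = ρgQH = 791.0·9.81·0.660·38.39 = 196.6 kW
P_shaft = P_hyd/η = 196.6/0.80 = 245.8 kW

P_shaft ≈ 246 kW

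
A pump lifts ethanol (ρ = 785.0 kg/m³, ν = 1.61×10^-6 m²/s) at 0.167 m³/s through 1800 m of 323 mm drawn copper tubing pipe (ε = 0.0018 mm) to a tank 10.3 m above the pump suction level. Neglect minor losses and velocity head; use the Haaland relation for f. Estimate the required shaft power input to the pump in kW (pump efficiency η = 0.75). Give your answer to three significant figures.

V = 4Q/(πD²) = 2.038 m/s; Re = 4.09×10^5; ε/D = 5.57×10^-6; f = 0.01360
h_f = f(L/D)V²/2g = 16.04 m
Total head H = z + h_f = 10.3 + 16.04 = 26.34 m
P_hyd = ρgQH = 785.0·9.81·0.167·26.34 = 33.88 kW
P_shaft = P_hyd/η = 33.88/0.75 = 45.17 kW

P_shaft ≈ 45.2 kW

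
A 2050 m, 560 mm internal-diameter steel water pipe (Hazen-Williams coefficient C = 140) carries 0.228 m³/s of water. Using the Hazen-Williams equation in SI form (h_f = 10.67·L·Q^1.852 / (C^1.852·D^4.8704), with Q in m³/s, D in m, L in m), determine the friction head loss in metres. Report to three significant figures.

h_f = 10.67·2050·0.228^1.852 / (140^1.852·0.560^4.8704) = 2.527 m

h_f ≈ 2.53 m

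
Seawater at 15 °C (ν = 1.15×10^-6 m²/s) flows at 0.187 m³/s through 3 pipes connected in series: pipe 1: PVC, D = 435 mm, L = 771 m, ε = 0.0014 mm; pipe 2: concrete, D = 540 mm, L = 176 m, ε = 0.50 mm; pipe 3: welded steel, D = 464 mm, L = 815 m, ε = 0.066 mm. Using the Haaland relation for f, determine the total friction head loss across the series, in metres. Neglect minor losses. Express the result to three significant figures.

Pipe 1: V = 1.258 m/s, Re = 4.76×10^5, ε/D = 3.22×10^-6, f = 0.01321, h_1 = f(L/D)V²/2g = 1.890 m
Pipe 2: V = 0.8165 m/s, Re = 3.83×10^5, ε/D = 9.26×10^-4, f = 0.02002, h_2 = f(L/D)V²/2g = 0.2217 m
Pipe 3: V = 1.106 m/s, Re = 4.46×10^5, ε/D = 1.42×10^-4, f = 0.01489, h_3 = f(L/D)V²/2g = 1.631 m
Series → Q common, losses add: H = Σh = 3.742 m

H ≈ 3.74 m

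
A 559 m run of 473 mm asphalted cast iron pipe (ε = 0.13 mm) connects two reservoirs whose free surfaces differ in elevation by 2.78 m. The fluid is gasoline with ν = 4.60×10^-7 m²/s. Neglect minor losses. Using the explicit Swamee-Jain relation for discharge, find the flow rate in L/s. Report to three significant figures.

Swamee-Jain (Type II): Q = -0.965·√(gD⁵h_f/L)·ln[ε/(3.7D) + √(3.17ν²L/(gD³h_f))]
√(gD⁵h_f/L) = √(9.81·0.473⁵·2.78/559) = 0.03399
ε/(3.7D) = 7.43×10^-5; √(3.17ν²L/(gD³h_f)) = 1.14×10^-5
Q = -0.965·0.03399·ln(8.568×10^-5) = 0.3071 m³/s
Check: V = 1.75 m/s, Re = 1.80×10^6, f = 0.01519, h_f = 2.80 m ≈ 2.78 m ✓

Q ≈ 307 L/s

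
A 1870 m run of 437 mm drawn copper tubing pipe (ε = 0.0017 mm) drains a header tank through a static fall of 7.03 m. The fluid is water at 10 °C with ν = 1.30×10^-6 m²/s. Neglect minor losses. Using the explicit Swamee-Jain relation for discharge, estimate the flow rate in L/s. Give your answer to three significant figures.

Q ≈ 235 L/s

Swamee-Jain (Type II): Q = -0.965·√(gD⁵h_f/L)·ln[ε/(3.7D) + √(3.17ν²L/(gD³h_f))]
√(gD⁵h_f/L) = √(9.81·0.437⁵·7.03/1870) = 0.02424
ε/(3.7D) = 1.05×10^-6; √(3.17ν²L/(gD³h_f)) = 4.17×10^-5
Q = -0.965·0.02424·ln(4.277×10^-5) = 0.2353 m³/s
Check: V = 1.57 m/s, Re = 5.27×10^5, f = 0.01303, h_f = 7.00 m ≈ 7.03 m ✓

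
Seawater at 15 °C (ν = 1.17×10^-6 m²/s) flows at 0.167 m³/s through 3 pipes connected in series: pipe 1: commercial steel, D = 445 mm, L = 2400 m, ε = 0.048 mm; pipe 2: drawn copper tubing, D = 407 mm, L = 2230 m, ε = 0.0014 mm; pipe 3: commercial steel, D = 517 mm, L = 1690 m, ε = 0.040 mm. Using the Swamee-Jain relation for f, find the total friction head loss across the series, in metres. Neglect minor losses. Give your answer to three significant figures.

H ≈ 12.5 m

Pipe 1: V = 1.074 m/s, Re = 4.08×10^5, ε/D = 1.08×10^-4, f = 0.01491, h_1 = f(L/D)V²/2g = 4.724 m
Pipe 2: V = 1.284 m/s, Re = 4.47×10^5, ε/D = 3.44×10^-6, f = 0.01341, h_2 = f(L/D)V²/2g = 6.171 m
Pipe 3: V = 0.7955 m/s, Re = 3.52×10^5, ε/D = 7.74×10^-5, f = 0.01487, h_3 = f(L/D)V²/2g = 1.568 m
Series → Q common, losses add: H = Σh = 12.46 m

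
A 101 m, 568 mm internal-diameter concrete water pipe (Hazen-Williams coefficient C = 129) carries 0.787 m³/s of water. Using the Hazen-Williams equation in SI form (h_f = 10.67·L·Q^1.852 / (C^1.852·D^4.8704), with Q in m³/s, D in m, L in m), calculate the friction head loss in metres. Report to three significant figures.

h_f ≈ 1.34 m

h_f = 10.67·101·0.787^1.852 / (129^1.852·0.568^4.8704) = 1.341 m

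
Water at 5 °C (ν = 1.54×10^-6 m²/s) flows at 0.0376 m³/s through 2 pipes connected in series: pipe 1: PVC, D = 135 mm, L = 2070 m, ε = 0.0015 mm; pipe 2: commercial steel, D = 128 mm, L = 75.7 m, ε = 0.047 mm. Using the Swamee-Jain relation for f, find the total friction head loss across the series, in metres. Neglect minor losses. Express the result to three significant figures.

H ≈ 86.7 m

Pipe 1: V = 2.627 m/s, Re = 2.30×10^5, ε/D = 1.11×10^-5, f = 0.01523, h_1 = f(L/D)V²/2g = 82.10 m
Pipe 2: V = 2.922 m/s, Re = 2.43×10^5, ε/D = 3.67×10^-4, f = 0.01785, h_2 = f(L/D)V²/2g = 4.594 m
Series → Q common, losses add: H = Σh = 86.70 m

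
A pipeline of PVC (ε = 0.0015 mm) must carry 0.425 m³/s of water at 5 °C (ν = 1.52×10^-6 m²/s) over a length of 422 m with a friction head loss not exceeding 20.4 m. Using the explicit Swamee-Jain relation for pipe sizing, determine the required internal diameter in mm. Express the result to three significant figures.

D ≈ 327 mm

Swamee-Jain (Type III): D = 0.66·[ε^1.25·(LQ²/(gh_f))^4.75 + ν·Q^9.4·(L/(gh_f))^5.2]^0.04
LQ²/(gh_f) = 0.3809; L/(gh_f) = 2.109
Term 1 = ε^1.25·(…)^4.75 = 5.36×10^-10; Term 2 = ν·Q^9.4·(…)^5.2 = 2.36×10^-8
D = 0.66·(5.36×10^-10 + 2.36×10^-8)^0.04 = 0.3272 m = 327 mm
Check: V = 5.05 m/s, Re = 1.09×10^6, f = 0.01157, h_f = 19.4 m ≈ 20.4 m ✓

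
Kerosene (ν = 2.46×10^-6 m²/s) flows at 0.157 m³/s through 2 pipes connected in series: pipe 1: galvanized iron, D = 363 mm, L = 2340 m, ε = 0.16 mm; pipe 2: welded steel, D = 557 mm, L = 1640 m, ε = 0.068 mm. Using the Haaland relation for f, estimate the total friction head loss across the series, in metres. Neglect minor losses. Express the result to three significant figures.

H ≈ 14.8 m

Pipe 1: V = 1.517 m/s, Re = 2.24×10^5, ε/D = 4.41×10^-4, f = 0.01814, h_1 = f(L/D)V²/2g = 13.71 m
Pipe 2: V = 0.6443 m/s, Re = 1.46×10^5, ε/D = 1.22×10^-4, f = 0.01719, h_2 = f(L/D)V²/2g = 1.071 m
Series → Q common, losses add: H = Σh = 14.78 m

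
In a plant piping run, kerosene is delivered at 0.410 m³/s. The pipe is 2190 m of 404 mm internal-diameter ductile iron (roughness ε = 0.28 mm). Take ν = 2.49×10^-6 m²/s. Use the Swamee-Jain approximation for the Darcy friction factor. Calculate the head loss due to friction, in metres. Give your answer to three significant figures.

V = 4Q/(πD²) = 4·0.410/(π·0.404²) = 3.198 m/s
Re = VD/ν = 3.198·0.404/2.49×10^-6 = 5.19×10^5 → turbulent
ε/D = 0.28/404 = 6.93×10^-4
Swamee-Jain: f = 0.01886
h_f = f(L/D)V²/(2g) = 0.01886·(2190/0.404)·3.198²/(2·9.81) = 53.30 m

h_f ≈ 53.3 m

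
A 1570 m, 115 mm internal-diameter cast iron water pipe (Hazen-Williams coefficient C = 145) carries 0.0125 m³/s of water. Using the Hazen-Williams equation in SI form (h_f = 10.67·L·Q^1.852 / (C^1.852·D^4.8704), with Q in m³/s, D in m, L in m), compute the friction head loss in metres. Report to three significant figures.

h_f ≈ 18.7 m

h_f = 10.67·1570·0.0125^1.852 / (145^1.852·0.115^4.8704) = 18.68 m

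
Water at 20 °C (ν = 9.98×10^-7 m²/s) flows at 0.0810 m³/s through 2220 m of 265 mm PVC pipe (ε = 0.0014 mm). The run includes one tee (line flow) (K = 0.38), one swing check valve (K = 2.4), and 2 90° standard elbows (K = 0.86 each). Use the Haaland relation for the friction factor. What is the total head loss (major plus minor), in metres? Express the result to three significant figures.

V = 4Q/(πD²) = 1.469 m/s; V²/2g = 0.1099 m
Re = 3.90×10^5, ε/D = 5.28×10^-6 → f = 0.01371 (Haaland)
Major: h_f = f(L/D)·V²/2g = 0.01371·8377·0.1099 = 12.63 m
Minor: ΣK = 4.50; h_m = ΣK·V²/2g = 0.4947 m
Total H_L = 12.63 + 0.4947 = 13.12 m

H_L ≈ 13.1 m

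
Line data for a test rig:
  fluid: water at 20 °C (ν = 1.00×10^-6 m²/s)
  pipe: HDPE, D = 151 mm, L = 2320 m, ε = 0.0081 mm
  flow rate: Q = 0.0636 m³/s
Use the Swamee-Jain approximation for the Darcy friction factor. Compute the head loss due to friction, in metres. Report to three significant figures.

h_f ≈ 136 m

V = 4Q/(πD²) = 4·0.0636/(π·0.151²) = 3.552 m/s
Re = VD/ν = 3.552·0.151/1.00×10^-6 = 5.36×10^5 → turbulent
ε/D = 0.0081/151 = 5.36×10^-5
Swamee-Jain: f = 0.01375
h_f = f(L/D)V²/(2g) = 0.01375·(2320/0.151)·3.552²/(2·9.81) = 135.9 m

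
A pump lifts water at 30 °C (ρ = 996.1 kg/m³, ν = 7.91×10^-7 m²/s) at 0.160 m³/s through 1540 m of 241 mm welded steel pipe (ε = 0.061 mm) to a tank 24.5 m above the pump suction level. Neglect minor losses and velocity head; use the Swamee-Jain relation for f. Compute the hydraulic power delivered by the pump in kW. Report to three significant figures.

P_hyd ≈ 134 kW

V = 4Q/(πD²) = 3.507 m/s; Re = 1.07×10^6; ε/D = 2.53×10^-4; f = 0.01527
h_f = f(L/D)V²/2g = 61.19 m
Total head H = z + h_f = 24.5 + 61.19 = 85.69 m
P_hyd = ρgQH = 996.1·9.81·0.160·85.69 = 134.0 kW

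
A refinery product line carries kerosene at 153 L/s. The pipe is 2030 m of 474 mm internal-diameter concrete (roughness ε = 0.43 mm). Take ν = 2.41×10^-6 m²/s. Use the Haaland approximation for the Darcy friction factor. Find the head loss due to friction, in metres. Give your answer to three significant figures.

h_f ≈ 3.40 m

V = 4Q/(πD²) = 4·0.153/(π·0.474²) = 0.8671 m/s
Re = VD/ν = 0.8671·0.474/2.41×10^-6 = 1.71×10^5 → turbulent
ε/D = 0.43/474 = 9.07×10^-4
Haaland: f = 0.02074
h_f = f(L/D)V²/(2g) = 0.02074·(2030/0.474)·0.8671²/(2·9.81) = 3.403 m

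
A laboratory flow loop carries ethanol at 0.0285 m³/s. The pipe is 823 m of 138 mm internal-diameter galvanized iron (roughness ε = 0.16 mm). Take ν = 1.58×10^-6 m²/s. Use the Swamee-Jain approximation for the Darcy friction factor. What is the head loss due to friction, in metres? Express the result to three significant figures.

V = 4Q/(πD²) = 4·0.0285/(π·0.138²) = 1.905 m/s
Re = VD/ν = 1.905·0.138/1.58×10^-6 = 1.66×10^5 → turbulent
ε/D = 0.16/138 = 0.00116
Swamee-Jain: f = 0.02203
h_f = f(L/D)V²/(2g) = 0.02203·(823/0.138)·1.905²/(2·9.81) = 24.32 m

h_f ≈ 24.3 m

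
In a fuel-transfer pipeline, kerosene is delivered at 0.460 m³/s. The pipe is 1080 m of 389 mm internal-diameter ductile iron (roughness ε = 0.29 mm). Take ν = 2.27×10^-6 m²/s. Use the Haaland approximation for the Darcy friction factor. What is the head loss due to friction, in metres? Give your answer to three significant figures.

V = 4Q/(πD²) = 4·0.460/(π·0.389²) = 3.871 m/s
Re = VD/ν = 3.871·0.389/2.27×10^-6 = 6.63×10^5 → turbulent
ε/D = 0.29/389 = 7.46×10^-4
Haaland: f = 0.01883
h_f = f(L/D)V²/(2g) = 0.01883·(1080/0.389)·3.871²/(2·9.81) = 39.92 m

h_f ≈ 39.9 m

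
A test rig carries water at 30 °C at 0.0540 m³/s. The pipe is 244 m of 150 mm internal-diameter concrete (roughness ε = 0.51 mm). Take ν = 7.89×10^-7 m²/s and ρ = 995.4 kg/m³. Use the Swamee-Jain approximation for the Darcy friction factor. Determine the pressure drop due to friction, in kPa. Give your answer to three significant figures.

Δp ≈ 207 kPa

V = 4Q/(πD²) = 4·0.0540/(π·0.150²) = 3.056 m/s
Re = VD/ν = 3.056·0.150/7.89×10^-7 = 5.81×10^5 → turbulent
ε/D = 0.51/150 = 0.00340
Swamee-Jain: f = 0.02742
h_f = f(L/D)V²/(2g) = 0.02742·(244/0.150)·3.056²/(2·9.81) = 21.23 m
Δp = ρg·h_f = 995.4·9.81·21.23 = 207.3 kPa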